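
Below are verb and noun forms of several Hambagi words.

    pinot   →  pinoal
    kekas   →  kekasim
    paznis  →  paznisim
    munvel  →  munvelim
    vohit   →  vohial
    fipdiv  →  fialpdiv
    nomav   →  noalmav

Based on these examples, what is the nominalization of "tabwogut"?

tabwogual

"tabwogut" ends in -t. The stems ending in -t (vohit → vohial, pinot → pinoal) drop the final letter and add -al.
The other patterns: stems ending in -v insert -al- after the first vowel; stems ending in -l or -s add -im.
So tabwogut → tabwogual.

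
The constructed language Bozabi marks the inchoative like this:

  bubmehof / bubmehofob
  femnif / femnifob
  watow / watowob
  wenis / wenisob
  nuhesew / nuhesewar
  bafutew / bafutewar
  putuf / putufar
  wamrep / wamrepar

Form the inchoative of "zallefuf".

zallefufar

watow and nuhesew both end in -w yet inflect differently (watowob, nuhesewar), so the final letter is not what conditions the rule; the last vowel is.
"zallefuf" has last vowel 'u'. The one such stem in the data (putuf → putufar) adds -ar, so the same rule applies.
The other pattern: stems whose last vowel is 'i' or 'o' add -ob.
So zallefuf → zallefufar.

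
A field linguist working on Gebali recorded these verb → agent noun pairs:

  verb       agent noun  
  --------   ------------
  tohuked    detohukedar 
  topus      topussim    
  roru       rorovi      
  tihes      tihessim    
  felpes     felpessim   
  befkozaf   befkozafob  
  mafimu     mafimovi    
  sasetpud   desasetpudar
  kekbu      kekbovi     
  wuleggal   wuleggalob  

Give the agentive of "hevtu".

hevtovi

kekbu and topus both have last vowel 'u' yet inflect differently (kekbovi, topussim), so the last vowel is not what conditions the rule; the final letter is.
"hevtu" ends in -u. The stems ending in -u (kekbu → kekbovi, mafimu → mafimovi, roru → rorovi) drop the final letter and add -ovi.
So hevtu → hevtovi.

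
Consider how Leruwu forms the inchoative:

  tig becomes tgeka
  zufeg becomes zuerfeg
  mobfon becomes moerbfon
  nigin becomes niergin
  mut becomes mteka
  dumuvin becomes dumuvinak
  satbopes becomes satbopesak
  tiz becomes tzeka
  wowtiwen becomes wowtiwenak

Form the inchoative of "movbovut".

movbovutak

tig and zufeg both end in -g yet inflect differently (tgeka, zuerfeg), so the final letter is not what conditions the rule; the number of vowels is.
"movbovut" has 3 vowels. The stems with 3 vowels (dumuvin → dumuvinak, wowtiwen → wowtiwenak, satbopes → satbopesak) add -ak.
So movbovut → movbovutak.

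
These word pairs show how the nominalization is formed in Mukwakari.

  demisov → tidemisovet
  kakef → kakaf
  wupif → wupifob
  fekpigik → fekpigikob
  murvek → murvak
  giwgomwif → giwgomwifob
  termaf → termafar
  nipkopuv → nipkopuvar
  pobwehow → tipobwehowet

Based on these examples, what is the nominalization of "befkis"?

befkisob

"befkis" has last vowel 'i'. The stems whose last vowel is 'i' (wupif → wupifob, giwgomwif → giwgomwifob, fekpigik → fekpigikob) add -ob.
So befkis → befkisob.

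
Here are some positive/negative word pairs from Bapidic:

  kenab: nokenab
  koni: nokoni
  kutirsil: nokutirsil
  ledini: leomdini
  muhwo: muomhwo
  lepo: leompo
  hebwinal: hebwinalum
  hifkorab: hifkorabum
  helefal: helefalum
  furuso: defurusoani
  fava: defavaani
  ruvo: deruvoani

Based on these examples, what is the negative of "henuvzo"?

henuvzoum

koni and ledini both end in -i yet inflect differently (nokoni, leomdini), so the final letter is not what conditions the rule; the first letter is.
"henuvzo" begins with h-. The stems beginning with h- (hebwinal → hebwinalum, hifkorab → hifkorabum, helefal → helefalum) add -um.
The other patterns: stems beginning with k- add the prefix no-; stems beginning with l- or m- insert -om- after the first vowel; stems beginning with f- or r- add de- … -ani around the stem.
So henuvzo → henuvzoum.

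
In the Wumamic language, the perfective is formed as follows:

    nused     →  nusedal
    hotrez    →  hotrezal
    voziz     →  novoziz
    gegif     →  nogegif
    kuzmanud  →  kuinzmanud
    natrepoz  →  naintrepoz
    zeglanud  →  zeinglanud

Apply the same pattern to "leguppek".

hotrez and voziz both end in -z yet inflect differently (hotrezal, novoziz), so the final letter is not what conditions the rule; the last vowel is.
"leguppek" has last vowel 'e'. The stems whose last vowel is 'e' (nused → nusedal, hotrez → hotrezal) add -al.
The other patterns: stems whose last vowel is 'i' add the prefix no-; stems whose last vowel is 'o' or 'u' insert -in- after the first vowel.
So leguppek → leguppekal.

leguppekal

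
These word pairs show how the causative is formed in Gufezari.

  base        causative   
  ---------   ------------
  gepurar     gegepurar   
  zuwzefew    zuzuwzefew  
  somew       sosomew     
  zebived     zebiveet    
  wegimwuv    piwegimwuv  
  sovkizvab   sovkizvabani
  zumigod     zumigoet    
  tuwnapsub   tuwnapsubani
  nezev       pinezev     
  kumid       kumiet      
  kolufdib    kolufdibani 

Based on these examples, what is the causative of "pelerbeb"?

pelerbebani

zuwzefew and nezev both have last vowel 'e' yet inflect differently (zuzuwzefew, pinezev), so the last vowel is not what conditions the rule; the final letter is.
"pelerbeb" ends in -b. The stems ending in -b (tuwnapsub → tuwnapsubani, kolufdib → kolufdibani, sovkizvab → sovkizvabani) add -ani.
The other patterns: stems ending in -r or -w repeat the first consonant+vowel as a prefix; stems ending in -v add the prefix pi-; stems ending in -d drop the final letter and add -et.
So pelerbeb → pelerbebani.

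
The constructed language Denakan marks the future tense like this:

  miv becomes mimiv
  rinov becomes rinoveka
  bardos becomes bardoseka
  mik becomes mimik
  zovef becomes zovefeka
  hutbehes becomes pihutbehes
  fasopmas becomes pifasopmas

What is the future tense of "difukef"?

pidifukef

miv and rinov both end in -v yet inflect differently (mimiv, rinoveka), so the final letter is not what conditions the rule; the number of vowels is.
"difukef" has 3 vowels. The stems with 3 vowels (hutbehes → pihutbehes, fasopmas → pifasopmas) add the prefix pi-.
The other patterns: stems with 1 vowel repeat the first consonant+vowel as a prefix; stems with 2 vowels add -eka.
So difukef → pidifukef.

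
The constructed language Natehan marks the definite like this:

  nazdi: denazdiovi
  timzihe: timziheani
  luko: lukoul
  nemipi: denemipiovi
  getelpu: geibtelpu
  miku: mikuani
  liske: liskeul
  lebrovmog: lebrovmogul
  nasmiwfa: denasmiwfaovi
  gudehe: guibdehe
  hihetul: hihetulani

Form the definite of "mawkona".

liske and gudehe both end in -e yet inflect differently (liskeul, guibdehe), so the final letter is not what conditions the rule; the first letter is.
"mawkona" begins with m-. The one such stem in the data (miku → mikuani) adds -ani, so the same rule applies.
The other patterns: stems beginning with l- add -ul; stems beginning with g- insert -ib- after the first vowel; stems beginning with n- add de- … -ovi around the stem.
So mawkona → mawkonaani.

mawkonaani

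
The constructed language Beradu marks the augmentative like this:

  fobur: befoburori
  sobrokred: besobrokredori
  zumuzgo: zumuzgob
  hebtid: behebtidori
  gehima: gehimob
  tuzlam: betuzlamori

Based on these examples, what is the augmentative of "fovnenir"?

befovnenirori

tuzlam and gehima both have last vowel 'a' yet inflect differently (betuzlamori, gehimob), so the last vowel is not what conditions the rule; whether the stem ends in a vowel or a consonant is.
"fovnenir" ends in a consonant. The stems ending in a consonant (sobrokred → besobrokredori, fobur → befoburori, tuzlam → betuzlamori) add be- … -ori around the stem.
The other pattern: stems ending in a vowel drop the final letter and add -ob.
So fovnenir → befovnenirori.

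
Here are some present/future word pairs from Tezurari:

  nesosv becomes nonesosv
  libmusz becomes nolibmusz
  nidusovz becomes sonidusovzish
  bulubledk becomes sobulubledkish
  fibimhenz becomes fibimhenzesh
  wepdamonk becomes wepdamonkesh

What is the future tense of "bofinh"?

libmusz and nidusovz both end in -z yet inflect differently (nolibmusz, sonidusovzish), so the final letter is not what conditions the rule; the second-to-last letter is.
"bofinh" has second-to-last letter 'n'. The stems whose second-to-last letter is 'n' (fibimhenz → fibimhenzesh, wepdamonk → wepdamonkesh) add -esh.
So bofinh → bofinhesh.

bofinhesh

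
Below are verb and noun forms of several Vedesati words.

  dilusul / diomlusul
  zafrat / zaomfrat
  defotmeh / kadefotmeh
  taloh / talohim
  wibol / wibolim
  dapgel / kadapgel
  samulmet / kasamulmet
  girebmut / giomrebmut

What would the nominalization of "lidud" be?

"lidud" has last vowel 'u'. The stems whose last vowel is 'u' (dilusul → diomlusul, girebmut → giomrebmut) insert -om- after the first vowel.
The other patterns: stems whose last vowel is 'e' add the prefix ka-; stems whose last vowel is 'o' add -im.
So lidud → liomdud.

liomdud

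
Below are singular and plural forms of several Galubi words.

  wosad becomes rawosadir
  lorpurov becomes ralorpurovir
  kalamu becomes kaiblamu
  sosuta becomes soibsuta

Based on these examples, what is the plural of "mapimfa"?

maibpimfa

"mapimfa" ends in a vowel. The stems ending in a vowel (kalamu → kaiblamu, sosuta → soibsuta) insert -ib- after the first vowel.
The other pattern: stems ending in a consonant add ra- … -ir around the stem.
So mapimfa → maibpimfa.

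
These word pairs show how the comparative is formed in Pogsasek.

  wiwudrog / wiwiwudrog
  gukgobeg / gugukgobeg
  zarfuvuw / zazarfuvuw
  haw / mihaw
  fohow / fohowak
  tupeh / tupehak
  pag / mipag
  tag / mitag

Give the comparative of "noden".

nodenak

"noden" has 2 vowels. The stems with 2 vowels (fohow → fohowak, tupeh → tupehak) add -ak.
So noden → nodenak.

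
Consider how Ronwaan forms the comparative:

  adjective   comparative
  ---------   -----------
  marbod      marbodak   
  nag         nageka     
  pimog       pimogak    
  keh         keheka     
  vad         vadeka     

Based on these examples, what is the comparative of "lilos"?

vad and marbod both end in -d yet inflect differently (vadeka, marbodak), so the final letter is not what conditions the rule; the number of vowels is.
"lilos" has 2 vowels. The stems with 2 vowels (marbod → marbodak, pimog → pimogak) add -ak.
So lilos → lilosak.

lilosak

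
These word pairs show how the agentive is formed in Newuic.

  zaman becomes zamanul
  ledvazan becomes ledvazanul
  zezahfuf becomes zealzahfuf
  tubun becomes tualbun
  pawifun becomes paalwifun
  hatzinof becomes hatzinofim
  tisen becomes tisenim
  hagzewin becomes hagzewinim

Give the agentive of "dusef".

dusefim

"dusef" has last vowel 'e'. The one such stem in the data (tisen → tisenim) adds -im, so the same rule applies.
So dusef → dusefim.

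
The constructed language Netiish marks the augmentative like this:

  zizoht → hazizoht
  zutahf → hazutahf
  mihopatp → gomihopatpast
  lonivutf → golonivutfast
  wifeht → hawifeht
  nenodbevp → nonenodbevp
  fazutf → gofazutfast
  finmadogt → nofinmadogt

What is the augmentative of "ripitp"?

goripitpast

fazutf and zutahf both end in -f yet inflect differently (gofazutfast, hazutahf), so the final letter is not what conditions the rule; the second-to-last letter is.
"ripitp" has second-to-last letter 't'. The stems whose second-to-last letter is 't' (mihopatp → gomihopatpast, fazutf → gofazutfast, lonivutf → golonivutfast) add go- … -ast around the stem.
So ripitp → goripitpast.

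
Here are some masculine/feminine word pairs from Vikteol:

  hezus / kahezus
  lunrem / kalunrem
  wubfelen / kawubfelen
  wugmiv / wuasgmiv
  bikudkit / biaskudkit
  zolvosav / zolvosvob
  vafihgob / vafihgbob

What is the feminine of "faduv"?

wugmiv and zolvosav both end in -v yet inflect differently (wuasgmiv, zolvosvob), so the final letter is not what conditions the rule; the last vowel is.
"faduv" has last vowel 'u'. The one such stem in the data (hezus → kahezus) adds the prefix ka-, so the same rule applies.
The other patterns: stems whose last vowel is 'i' insert -as- after the first vowel; stems whose last vowel is 'a' or 'o' delete the last vowel and add -ob.
So faduv → kafaduv.

kafaduv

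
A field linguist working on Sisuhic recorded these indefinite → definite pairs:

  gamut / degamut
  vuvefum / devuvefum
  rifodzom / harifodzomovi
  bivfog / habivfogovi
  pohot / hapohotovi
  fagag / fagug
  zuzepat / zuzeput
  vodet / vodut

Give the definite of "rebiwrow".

harebiwrowovi

vuvefum and rifodzom both end in -m yet inflect differently (devuvefum, harifodzomovi), so the final letter is not what conditions the rule; the last vowel is.
"rebiwrow" has last vowel 'o'. The stems whose last vowel is 'o' (rifodzom → harifodzomovi, bivfog → habivfogovi, pohot → hapohotovi) add ha- … -ovi around the stem.
The other patterns: stems whose last vowel is 'u' add the prefix de-; stems whose last vowel is 'a' or 'e' change the last vowel to 'u'.
So rebiwrow → harebiwrowovi.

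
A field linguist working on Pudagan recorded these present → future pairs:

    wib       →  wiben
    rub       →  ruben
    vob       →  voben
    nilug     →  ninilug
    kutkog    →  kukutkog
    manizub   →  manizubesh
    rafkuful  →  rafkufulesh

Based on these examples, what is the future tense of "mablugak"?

wib and manizub both end in -b yet inflect differently (wiben, manizubesh), so the final letter is not what conditions the rule; the number of vowels is.
"mablugak" has 3 vowels. The stems with 3 vowels (manizub → manizubesh, rafkuful → rafkufulesh) add -esh.
The other patterns: stems with 1 vowel add -en; stems with 2 vowels repeat the first consonant+vowel as a prefix.
So mablugak → mablugakesh.

mablugakesh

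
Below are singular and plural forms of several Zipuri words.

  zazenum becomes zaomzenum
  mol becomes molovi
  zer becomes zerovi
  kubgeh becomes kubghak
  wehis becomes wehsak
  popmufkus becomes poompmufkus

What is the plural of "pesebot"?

peomsebot

wehis and popmufkus both end in -s yet inflect differently (wehsak, poompmufkus), so the final letter is not what conditions the rule; the number of vowels is.
"pesebot" has 3 vowels. The stems with 3 vowels (zazenum → zaomzenum, popmufkus → poompmufkus) insert -om- after the first vowel.
So pesebot → peomsebot.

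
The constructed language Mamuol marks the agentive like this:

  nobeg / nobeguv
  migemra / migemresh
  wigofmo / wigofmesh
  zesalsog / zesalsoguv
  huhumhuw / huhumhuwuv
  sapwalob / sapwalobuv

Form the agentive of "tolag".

tolaguv

zesalsog and wigofmo both have last vowel 'o' yet inflect differently (zesalsoguv, wigofmesh), so the last vowel is not what conditions the rule; whether the stem ends in a vowel or a consonant is.
"tolag" ends in a consonant. The stems ending in a consonant (huhumhuw → huhumhuwuv, nobeg → nobeguv, zesalsog → zesalsoguv) add -uv.
The other pattern: stems ending in a vowel drop the final letter and add -esh.
So tolag → tolaguv.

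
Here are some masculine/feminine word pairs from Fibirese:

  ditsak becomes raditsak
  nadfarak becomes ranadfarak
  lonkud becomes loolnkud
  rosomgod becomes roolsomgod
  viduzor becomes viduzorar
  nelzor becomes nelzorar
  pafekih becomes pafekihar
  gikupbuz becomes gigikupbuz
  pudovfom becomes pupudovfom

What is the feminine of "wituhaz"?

wiwituhaz

rosomgod and viduzor both have last vowel 'o' yet inflect differently (roolsomgod, viduzorar), so the last vowel is not what conditions the rule; the final letter is.
"wituhaz" ends in -z. The one such stem in the data (gikupbuz → gigikupbuz) repeats the first consonant+vowel as a prefix (as does pudovfom), so the same rule applies.
So wituhaz → wiwituhaz.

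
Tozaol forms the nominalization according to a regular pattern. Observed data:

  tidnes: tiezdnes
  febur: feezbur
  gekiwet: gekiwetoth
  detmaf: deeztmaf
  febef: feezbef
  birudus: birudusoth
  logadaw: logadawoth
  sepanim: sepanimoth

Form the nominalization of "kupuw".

kuezpuw

tidnes and birudus both end in -s yet inflect differently (tiezdnes, birudusoth), so the final letter is not what conditions the rule; the number of vowels is.
"kupuw" has 2 vowels. The stems with 2 vowels (febur → feezbur, detmaf → deeztmaf, febef → feezbef) insert -ez- after the first vowel.
The other pattern: stems with 3 vowels add -oth.
So kupuw → kuezpuw.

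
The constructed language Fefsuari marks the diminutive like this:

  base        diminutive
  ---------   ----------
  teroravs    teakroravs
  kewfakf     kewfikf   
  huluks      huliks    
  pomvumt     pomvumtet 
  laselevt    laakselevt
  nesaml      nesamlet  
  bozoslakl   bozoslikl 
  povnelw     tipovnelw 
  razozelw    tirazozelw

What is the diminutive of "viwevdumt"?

viwevdumtet

"viwevdumt" has second-to-last letter 'm'. The stems whose second-to-last letter is 'm' (pomvumt → pomvumtet, nesaml → nesamlet) add -et.
The other patterns: stems whose second-to-last letter is 'l' add the prefix ti-; stems whose second-to-last letter is 'v' insert -ak- after the first vowel; stems whose second-to-last letter is 'k' change the last vowel to 'i'.
So viwevdumt → viwevdumtet.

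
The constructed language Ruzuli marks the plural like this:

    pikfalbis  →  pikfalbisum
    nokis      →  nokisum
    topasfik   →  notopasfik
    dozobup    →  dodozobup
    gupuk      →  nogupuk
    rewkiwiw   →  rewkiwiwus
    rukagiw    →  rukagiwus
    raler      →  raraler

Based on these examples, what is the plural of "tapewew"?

rewkiwiw and pikfalbis both have last vowel 'i' yet inflect differently (rewkiwiwus, pikfalbisum), so the last vowel is not what conditions the rule; the final letter is.
"tapewew" ends in -w. The stems ending in -w (rewkiwiw → rewkiwiwus, rukagiw → rukagiwus) add -us.
The other patterns: stems ending in -s add -um; stems ending in -p or -r repeat the first consonant+vowel as a prefix; stems ending in -k add the prefix no-.
So tapewew → tapewewus.

tapewewus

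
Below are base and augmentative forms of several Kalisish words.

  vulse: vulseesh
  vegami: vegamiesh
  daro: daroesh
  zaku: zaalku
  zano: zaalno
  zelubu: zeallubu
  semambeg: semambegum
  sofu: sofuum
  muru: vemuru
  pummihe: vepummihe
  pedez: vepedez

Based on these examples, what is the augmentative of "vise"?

"vise" begins with v-. The stems beginning with v- (vulse → vulseesh, vegami → vegamiesh) add -esh.
So vise → viseesh.

viseesh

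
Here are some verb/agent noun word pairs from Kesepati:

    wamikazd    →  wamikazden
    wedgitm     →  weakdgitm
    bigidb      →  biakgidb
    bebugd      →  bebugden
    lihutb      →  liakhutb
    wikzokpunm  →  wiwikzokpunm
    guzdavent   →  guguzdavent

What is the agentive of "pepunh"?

"pepunh" has second-to-last letter 'n'. The stems whose second-to-last letter is 'n' (guzdavent → guguzdavent, wikzokpunm → wiwikzokpunm) repeat the first consonant+vowel as a prefix.
So pepunh → pepepunh.

pepepunh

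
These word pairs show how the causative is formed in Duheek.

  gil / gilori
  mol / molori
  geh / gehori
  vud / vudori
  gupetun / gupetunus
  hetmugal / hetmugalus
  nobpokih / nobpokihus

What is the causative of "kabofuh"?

gil and hetmugal both end in -l yet inflect differently (gilori, hetmugalus), so the final letter is not what conditions the rule; the number of vowels is.
"kabofuh" has 3 vowels. The stems with 3 vowels (gupetun → gupetunus, hetmugal → hetmugalus, nobpokih → nobpokihus) add -us.
So kabofuh → kabofuhus.

kabofuhus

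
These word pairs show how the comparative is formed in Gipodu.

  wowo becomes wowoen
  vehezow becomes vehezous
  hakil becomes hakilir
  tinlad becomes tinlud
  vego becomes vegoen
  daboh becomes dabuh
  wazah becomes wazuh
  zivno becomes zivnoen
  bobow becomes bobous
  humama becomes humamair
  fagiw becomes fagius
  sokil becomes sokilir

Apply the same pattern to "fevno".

zivno and vehezow both have last vowel 'o' yet inflect differently (zivnoen, vehezous), so the last vowel is not what conditions the rule; the final letter is.
"fevno" ends in -o. The stems ending in -o (zivno → zivnoen, vego → vegoen, wowo → wowoen) add -en.
The other patterns: stems ending in -a or -l add -ir; stems ending in -w drop the final letter and add -us; stems ending in -d or -h change the last vowel to 'u'.
So fevno → fevnoen.

fevnoen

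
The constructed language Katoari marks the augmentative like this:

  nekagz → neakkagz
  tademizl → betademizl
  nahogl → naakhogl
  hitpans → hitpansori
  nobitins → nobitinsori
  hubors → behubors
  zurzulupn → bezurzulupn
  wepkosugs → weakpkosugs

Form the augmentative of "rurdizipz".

berurdizipz

wepkosugs and nobitins both end in -s yet inflect differently (weakpkosugs, nobitinsori), so the final letter is not what conditions the rule; the second-to-last letter is.
"rurdizipz" has second-to-last letter 'p'. The one such stem in the data (zurzulupn → bezurzulupn) adds the prefix be-, so the same rule applies.
So rurdizipz → berurdizipz.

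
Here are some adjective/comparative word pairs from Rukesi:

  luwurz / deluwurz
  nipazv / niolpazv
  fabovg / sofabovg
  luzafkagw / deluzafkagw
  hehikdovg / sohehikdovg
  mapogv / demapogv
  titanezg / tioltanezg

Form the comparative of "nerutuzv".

fabovg and titanezg both end in -g yet inflect differently (sofabovg, tioltanezg), so the final letter is not what conditions the rule; the second-to-last letter is.
"nerutuzv" has second-to-last letter 'z'. The stems whose second-to-last letter is 'z' (nipazv → niolpazv, titanezg → tioltanezg) insert -ol- after the first vowel.
So nerutuzv → neolrutuzv.

neolrutuzv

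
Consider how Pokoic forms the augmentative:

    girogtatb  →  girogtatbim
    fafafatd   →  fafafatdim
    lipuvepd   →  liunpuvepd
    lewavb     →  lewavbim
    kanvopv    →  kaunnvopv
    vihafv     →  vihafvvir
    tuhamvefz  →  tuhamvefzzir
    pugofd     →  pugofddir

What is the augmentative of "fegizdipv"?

pugofd and lipuvepd both end in -d yet inflect differently (pugofddir, liunpuvepd), so the final letter is not what conditions the rule; the second-to-last letter is.
"fegizdipv" has second-to-last letter 'p'. The stems whose second-to-last letter is 'p' (lipuvepd → liunpuvepd, kanvopv → kaunnvopv) insert -un- after the first vowel.
So fegizdipv → feungizdipv.

feungizdipv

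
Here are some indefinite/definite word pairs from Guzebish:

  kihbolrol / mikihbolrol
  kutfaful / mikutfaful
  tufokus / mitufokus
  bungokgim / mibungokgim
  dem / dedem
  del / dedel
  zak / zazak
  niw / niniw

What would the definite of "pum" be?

bungokgim and dem both end in -m yet inflect differently (mibungokgim, dedem), so the final letter is not what conditions the rule; the number of vowels is.
"pum" has 1 vowel. The stems with 1 vowel (dem → dedem, del → dedel, zak → zazak) repeat the first consonant+vowel as a prefix.
The other pattern: stems with 3 vowels add the prefix mi-.
So pum → pupum.

pupum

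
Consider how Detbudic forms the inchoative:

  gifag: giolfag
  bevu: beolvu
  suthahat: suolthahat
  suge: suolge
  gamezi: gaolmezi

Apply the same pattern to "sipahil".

Every pair shown (gifag → giolfag, bevu → beolvu, suthahat → suolthahat, …) follows the same rule: insert -ol- after the first vowel.
So sipahil → siolpahil.

siolpahil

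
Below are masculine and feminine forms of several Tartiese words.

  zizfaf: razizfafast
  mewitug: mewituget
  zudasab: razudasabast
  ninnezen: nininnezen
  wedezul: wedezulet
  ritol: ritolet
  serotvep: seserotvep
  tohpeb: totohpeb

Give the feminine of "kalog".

tohpeb and zudasab both end in -b yet inflect differently (totohpeb, razudasabast), so the final letter is not what conditions the rule; the last vowel is.
"kalog" has last vowel 'o'. The one such stem in the data (ritol → ritolet) adds -et, so the same rule applies.
The other patterns: stems whose last vowel is 'e' repeat the first consonant+vowel as a prefix; stems whose last vowel is 'a' add ra- … -ast around the stem.
So kalog → kaloget.

kaloget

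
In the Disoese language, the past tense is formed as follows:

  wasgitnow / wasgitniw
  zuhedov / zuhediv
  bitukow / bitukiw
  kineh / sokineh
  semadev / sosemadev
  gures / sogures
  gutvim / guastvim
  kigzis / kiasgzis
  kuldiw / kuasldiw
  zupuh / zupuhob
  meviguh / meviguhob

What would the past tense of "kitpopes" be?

zuhedov and semadev both end in -v yet inflect differently (zuhediv, sosemadev), so the final letter is not what conditions the rule; the last vowel is.
"kitpopes" has last vowel 'e'. The stems whose last vowel is 'e' (kineh → sokineh, semadev → sosemadev, gures → sogures) add the prefix so-.
So kitpopes → sokitpopes.

sokitpopes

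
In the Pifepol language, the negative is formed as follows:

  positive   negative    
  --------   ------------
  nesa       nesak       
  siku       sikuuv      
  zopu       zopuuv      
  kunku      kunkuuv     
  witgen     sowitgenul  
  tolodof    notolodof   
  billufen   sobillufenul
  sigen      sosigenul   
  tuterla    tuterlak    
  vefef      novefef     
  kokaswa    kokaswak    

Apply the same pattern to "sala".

salak

sigen and vefef both have last vowel 'e' yet inflect differently (sosigenul, novefef), so the last vowel is not what conditions the rule; the final letter is.
"sala" ends in -a. The stems ending in -a (tuterla → tuterlak, kokaswa → kokaswak, nesa → nesak) drop the final letter and add -ak.
The other patterns: stems ending in -n add so- … -ul around the stem; stems ending in -u add -uv; stems ending in -f add the prefix no-.
So sala → salak.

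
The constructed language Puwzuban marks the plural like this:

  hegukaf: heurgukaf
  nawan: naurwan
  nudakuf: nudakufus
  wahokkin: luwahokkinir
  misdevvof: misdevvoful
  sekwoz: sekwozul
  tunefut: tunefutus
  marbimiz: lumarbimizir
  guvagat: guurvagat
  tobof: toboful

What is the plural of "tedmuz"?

tunefut and guvagat both end in -t yet inflect differently (tunefutus, guurvagat), so the final letter is not what conditions the rule; the last vowel is.
"tedmuz" has last vowel 'u'. The stems whose last vowel is 'u' (tunefut → tunefutus, nudakuf → nudakufus) add -us.
So tedmuz → tedmuzus.

tedmuzus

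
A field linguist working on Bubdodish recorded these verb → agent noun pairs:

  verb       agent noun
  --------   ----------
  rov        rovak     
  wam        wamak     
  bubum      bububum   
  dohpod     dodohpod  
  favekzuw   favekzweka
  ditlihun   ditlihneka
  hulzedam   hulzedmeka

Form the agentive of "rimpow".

wam and bubum both end in -m yet inflect differently (wamak, bububum), so the final letter is not what conditions the rule; the number of vowels is.
"rimpow" has 2 vowels. The stems with 2 vowels (bubum → bububum, dohpod → dodohpod) repeat the first consonant+vowel as a prefix.
So rimpow → ririmpow.

ririmpow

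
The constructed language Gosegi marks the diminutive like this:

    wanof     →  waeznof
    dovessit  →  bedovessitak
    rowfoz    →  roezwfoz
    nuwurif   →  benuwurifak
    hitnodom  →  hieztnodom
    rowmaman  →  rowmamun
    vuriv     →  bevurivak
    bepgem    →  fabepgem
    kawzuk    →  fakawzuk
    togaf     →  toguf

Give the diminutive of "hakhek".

fahakhek

wanof and togaf both end in -f yet inflect differently (waeznof, toguf), so the final letter is not what conditions the rule; the last vowel is.
"hakhek" has last vowel 'e'. The one such stem in the data (bepgem → fabepgem) adds the prefix fa-, so the same rule applies.
The other patterns: stems whose last vowel is 'o' insert -ez- after the first vowel; stems whose last vowel is 'a' change the last vowel to 'u'; stems whose last vowel is 'i' add be- … -ak around the stem.
So hakhek → fahakhek.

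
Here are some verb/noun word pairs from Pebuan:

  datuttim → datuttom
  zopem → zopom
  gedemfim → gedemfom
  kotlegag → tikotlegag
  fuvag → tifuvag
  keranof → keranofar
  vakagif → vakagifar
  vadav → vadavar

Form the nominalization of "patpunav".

patpunavar

datuttim and vakagif both have last vowel 'i' yet inflect differently (datuttom, vakagifar), so the last vowel is not what conditions the rule; the final letter is.
"patpunav" ends in -v. The one such stem in the data (vadav → vadavar) adds -ar, so the same rule applies.
The other patterns: stems ending in -m change the last vowel to 'o'; stems ending in -g add the prefix ti-.
So patpunav → patpunavar.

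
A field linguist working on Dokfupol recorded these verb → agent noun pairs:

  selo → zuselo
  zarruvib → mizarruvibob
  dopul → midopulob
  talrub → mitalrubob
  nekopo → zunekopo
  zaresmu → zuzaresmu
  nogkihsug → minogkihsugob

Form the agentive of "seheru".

"seheru" ends in a vowel. The stems ending in a vowel (zaresmu → zuzaresmu, nekopo → zunekopo, selo → zuselo) add the prefix zu-.
The other pattern: stems ending in a consonant add mi- … -ob around the stem.
So seheru → zuseheru.

zuseheru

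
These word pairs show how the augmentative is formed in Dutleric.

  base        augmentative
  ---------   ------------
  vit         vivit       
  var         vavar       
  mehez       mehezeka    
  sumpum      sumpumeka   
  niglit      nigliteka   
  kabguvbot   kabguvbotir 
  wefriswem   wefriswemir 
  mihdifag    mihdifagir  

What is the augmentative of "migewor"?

vit and niglit both end in -t yet inflect differently (vivit, nigliteka), so the final letter is not what conditions the rule; the number of vowels is.
"migewor" has 3 vowels. The stems with 3 vowels (kabguvbot → kabguvbotir, wefriswem → wefriswemir, mihdifag → mihdifagir) add -ir.
The other patterns: stems with 1 vowel repeat the first consonant+vowel as a prefix; stems with 2 vowels add -eka.
So migewor → migeworir.

migeworir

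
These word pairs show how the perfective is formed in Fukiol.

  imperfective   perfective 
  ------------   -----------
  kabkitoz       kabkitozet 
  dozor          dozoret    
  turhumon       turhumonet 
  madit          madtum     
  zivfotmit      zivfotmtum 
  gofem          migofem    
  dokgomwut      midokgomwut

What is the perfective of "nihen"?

minihen

madit and dokgomwut both end in -t yet inflect differently (madtum, midokgomwut), so the final letter is not what conditions the rule; the last vowel is.
"nihen" has last vowel 'e'. The one such stem in the data (gofem → migofem) adds the prefix mi-, so the same rule applies.
So nihen → minihen.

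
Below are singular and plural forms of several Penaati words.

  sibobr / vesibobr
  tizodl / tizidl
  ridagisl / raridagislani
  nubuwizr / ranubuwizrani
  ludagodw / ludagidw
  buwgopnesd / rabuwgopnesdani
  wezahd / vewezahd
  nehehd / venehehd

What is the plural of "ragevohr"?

"ragevohr" has second-to-last letter 'h'. The stems whose second-to-last letter is 'h' (wezahd → vewezahd, nehehd → venehehd) add the prefix ve-.
The other patterns: stems whose second-to-last letter is 'd' change the last vowel to 'i'; stems whose second-to-last letter is 's' or 'z' add ra- … -ani around the stem.
So ragevohr → veragevohr.

veragevohr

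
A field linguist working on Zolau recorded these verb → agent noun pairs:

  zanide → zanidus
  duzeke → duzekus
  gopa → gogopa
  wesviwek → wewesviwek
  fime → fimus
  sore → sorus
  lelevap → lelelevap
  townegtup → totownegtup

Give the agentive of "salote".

salotus

zanide and wesviwek both have last vowel 'e' yet inflect differently (zanidus, wewesviwek), so the last vowel is not what conditions the rule; the final letter is.
"salote" ends in -e. The stems ending in -e (zanide → zanidus, fime → fimus, sore → sorus) drop the final letter and add -us.
So salote → salotus.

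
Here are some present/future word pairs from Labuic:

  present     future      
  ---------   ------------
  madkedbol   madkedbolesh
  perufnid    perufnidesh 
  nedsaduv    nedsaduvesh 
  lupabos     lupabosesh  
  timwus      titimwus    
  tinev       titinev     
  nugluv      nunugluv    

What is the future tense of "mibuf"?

mimibuf

lupabos and timwus both end in -s yet inflect differently (lupabosesh, titimwus), so the final letter is not what conditions the rule; the number of vowels is.
"mibuf" has 2 vowels. The stems with 2 vowels (timwus → titimwus, tinev → titinev, nugluv → nunugluv) repeat the first consonant+vowel as a prefix.
So mibuf → mimibuf.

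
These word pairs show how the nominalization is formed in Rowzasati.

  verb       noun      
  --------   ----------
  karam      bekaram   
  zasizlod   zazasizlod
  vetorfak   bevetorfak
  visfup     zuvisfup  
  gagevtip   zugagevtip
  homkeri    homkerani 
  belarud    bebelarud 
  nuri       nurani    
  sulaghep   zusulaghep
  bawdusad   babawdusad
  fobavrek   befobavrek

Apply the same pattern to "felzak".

befelzak

"felzak" ends in -k. The stems ending in -k (fobavrek → befobavrek, vetorfak → bevetorfak) add the prefix be-.
The other patterns: stems ending in -p add the prefix zu-; stems ending in -d repeat the first consonant+vowel as a prefix; stems ending in -i drop the final letter and add -ani.
So felzak → befelzak.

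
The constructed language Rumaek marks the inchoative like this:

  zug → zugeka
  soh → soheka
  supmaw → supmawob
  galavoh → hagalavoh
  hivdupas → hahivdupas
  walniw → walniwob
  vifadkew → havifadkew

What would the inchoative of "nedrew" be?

supmaw and vifadkew both end in -w yet inflect differently (supmawob, havifadkew), so the final letter is not what conditions the rule; the number of vowels is.
"nedrew" has 2 vowels. The stems with 2 vowels (supmaw → supmawob, walniw → walniwob) add -ob.
So nedrew → nedrewob.

nedrewob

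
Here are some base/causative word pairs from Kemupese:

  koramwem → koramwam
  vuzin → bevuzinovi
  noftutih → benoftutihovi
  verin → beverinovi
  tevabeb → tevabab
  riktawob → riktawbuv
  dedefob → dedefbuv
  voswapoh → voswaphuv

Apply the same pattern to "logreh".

tevabeb and dedefob both end in -b yet inflect differently (tevabab, dedefbuv), so the final letter is not what conditions the rule; the last vowel is.
"logreh" has last vowel 'e'. The stems whose last vowel is 'e' (tevabeb → tevabab, koramwem → koramwam) change the last vowel to 'a'.
So logreh → lograh.

lograh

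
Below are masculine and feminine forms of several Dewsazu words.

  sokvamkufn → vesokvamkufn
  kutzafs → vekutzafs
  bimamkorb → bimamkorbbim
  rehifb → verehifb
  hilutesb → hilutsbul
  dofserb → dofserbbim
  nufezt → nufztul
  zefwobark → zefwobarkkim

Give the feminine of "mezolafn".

"mezolafn" has second-to-last letter 'f'. The stems whose second-to-last letter is 'f' (rehifb → verehifb, sokvamkufn → vesokvamkufn, kutzafs → vekutzafs) add the prefix ve-.
So mezolafn → vemezolafn.

vemezolafn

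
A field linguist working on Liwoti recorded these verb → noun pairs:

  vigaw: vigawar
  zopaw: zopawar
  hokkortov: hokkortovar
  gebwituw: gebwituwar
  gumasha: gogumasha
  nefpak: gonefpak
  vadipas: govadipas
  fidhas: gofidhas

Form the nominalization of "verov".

vigaw and gumasha both have last vowel 'a' yet inflect differently (vigawar, gogumasha), so the last vowel is not what conditions the rule; the final letter is.
"verov" ends in -v. The one such stem in the data (hokkortov → hokkortovar) adds -ar, so the same rule applies.
So verov → verovar.

verovar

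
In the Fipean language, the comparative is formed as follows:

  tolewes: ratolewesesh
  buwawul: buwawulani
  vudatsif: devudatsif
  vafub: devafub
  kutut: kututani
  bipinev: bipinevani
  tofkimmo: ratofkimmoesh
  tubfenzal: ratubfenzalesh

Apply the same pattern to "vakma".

"vakma" begins with v-. The stems beginning with v- (vafub → devafub, vudatsif → devudatsif) add the prefix de-.
So vakma → devakma.

devakma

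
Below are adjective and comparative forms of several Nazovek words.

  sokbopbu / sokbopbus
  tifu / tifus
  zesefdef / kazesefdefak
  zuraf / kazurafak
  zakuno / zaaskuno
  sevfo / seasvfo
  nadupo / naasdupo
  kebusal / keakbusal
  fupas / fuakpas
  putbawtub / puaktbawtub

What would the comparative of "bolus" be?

boaklus

"bolus" ends in -s. The one such stem in the data (fupas → fuakpas) inserts -ak- after the first vowel (as do kebusal, putbawtub), so the same rule applies.
So bolus → boaklus.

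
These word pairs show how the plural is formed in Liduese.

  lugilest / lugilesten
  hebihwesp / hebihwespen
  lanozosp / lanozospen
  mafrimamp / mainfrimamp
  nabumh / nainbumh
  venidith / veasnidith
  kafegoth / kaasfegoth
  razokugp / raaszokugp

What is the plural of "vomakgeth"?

voasmakgeth

hebihwesp and mafrimamp both end in -p yet inflect differently (hebihwespen, mainfrimamp), so the final letter is not what conditions the rule; the second-to-last letter is.
"vomakgeth" has second-to-last letter 't'. The stems whose second-to-last letter is 't' (venidith → veasnidith, kafegoth → kaasfegoth) insert -as- after the first vowel.
So vomakgeth → voasmakgeth.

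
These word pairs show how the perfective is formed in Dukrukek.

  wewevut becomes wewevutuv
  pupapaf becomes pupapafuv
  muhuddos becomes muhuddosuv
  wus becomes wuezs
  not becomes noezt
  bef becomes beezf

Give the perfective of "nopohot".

nopohotuv

"nopohot" has 3 vowels. The stems with 3 vowels (wewevut → wewevutuv, pupapaf → pupapafuv, muhuddos → muhuddosuv) add -uv.
The other pattern: stems with 1 vowel insert -ez- after the first vowel.
So nopohot → nopohotuv.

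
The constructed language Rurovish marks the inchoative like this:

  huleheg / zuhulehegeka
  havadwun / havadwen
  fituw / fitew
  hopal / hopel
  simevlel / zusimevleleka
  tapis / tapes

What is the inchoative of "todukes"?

zutodukeseka

simevlel and hopal both end in -l yet inflect differently (zusimevleleka, hopel), so the final letter is not what conditions the rule; the last vowel is.
"todukes" has last vowel 'e'. The stems whose last vowel is 'e' (simevlel → zusimevleleka, huleheg → zuhulehegeka) add zu- … -eka around the stem.
So todukes → zutodukeseka.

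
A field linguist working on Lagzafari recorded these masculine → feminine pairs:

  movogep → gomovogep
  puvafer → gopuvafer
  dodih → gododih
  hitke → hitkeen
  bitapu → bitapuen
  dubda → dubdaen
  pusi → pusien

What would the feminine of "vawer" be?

movogep and hitke both have last vowel 'e' yet inflect differently (gomovogep, hitkeen), so the last vowel is not what conditions the rule; whether the stem ends in a vowel or a consonant is.
"vawer" ends in a consonant. The stems ending in a consonant (movogep → gomovogep, puvafer → gopuvafer, dodih → gododih) add the prefix go-.
The other pattern: stems ending in a vowel add -en.
So vawer → govawer.

govawer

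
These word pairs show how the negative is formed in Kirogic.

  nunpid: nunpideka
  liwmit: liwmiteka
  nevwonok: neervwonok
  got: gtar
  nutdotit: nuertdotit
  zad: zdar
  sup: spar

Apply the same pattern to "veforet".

zad and nunpid both end in -d yet inflect differently (zdar, nunpideka), so the final letter is not what conditions the rule; the number of vowels is.
"veforet" has 3 vowels. The stems with 3 vowels (nevwonok → neervwonok, nutdotit → nuertdotit) insert -er- after the first vowel.
The other patterns: stems with 1 vowel delete the last vowel and add -ar; stems with 2 vowels add -eka.
So veforet → veerforet.

veerforet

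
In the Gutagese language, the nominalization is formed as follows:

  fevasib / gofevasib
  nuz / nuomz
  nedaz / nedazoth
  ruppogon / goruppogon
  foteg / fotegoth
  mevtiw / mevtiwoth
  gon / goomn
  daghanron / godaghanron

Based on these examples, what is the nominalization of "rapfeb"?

rapfeboth

nuz and nedaz both end in -z yet inflect differently (nuomz, nedazoth), so the final letter is not what conditions the rule; the number of vowels is.
"rapfeb" has 2 vowels. The stems with 2 vowels (nedaz → nedazoth, foteg → fotegoth, mevtiw → mevtiwoth) add -oth.
So rapfeb → rapfeboth.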